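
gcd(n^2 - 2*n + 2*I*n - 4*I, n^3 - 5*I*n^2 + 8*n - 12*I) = n + 2*I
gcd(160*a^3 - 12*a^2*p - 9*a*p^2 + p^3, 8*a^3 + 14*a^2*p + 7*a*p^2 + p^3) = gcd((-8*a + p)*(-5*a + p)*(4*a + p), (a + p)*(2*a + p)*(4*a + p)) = 4*a + p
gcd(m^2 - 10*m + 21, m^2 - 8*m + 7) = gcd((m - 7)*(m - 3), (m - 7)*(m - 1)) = m - 7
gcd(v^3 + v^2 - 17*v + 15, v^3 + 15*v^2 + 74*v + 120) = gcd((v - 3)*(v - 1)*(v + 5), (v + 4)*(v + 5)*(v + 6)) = v + 5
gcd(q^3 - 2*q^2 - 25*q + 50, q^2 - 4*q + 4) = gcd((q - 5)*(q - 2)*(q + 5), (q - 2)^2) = q - 2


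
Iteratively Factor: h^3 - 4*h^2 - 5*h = (h - 5)*(h^2 + h) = h*(h - 5)*(h + 1)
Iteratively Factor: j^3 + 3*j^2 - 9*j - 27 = (j + 3)*(j^2 - 9) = (j + 3)^2*(j - 3)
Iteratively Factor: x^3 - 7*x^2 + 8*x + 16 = (x - 4)*(x^2 - 3*x - 4) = (x - 4)^2*(x + 1)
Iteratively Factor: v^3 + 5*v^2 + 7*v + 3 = (v + 3)*(v^2 + 2*v + 1) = (v + 1)*(v + 3)*(v + 1)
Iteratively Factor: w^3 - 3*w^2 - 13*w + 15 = (w - 1)*(w^2 - 2*w - 15) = (w - 5)*(w - 1)*(w + 3)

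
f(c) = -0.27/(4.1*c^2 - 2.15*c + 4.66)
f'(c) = -0.27*(2.15 - 8.2*c)/(4.1*c^2 - 2.15*c + 4.66)^2 = (2.214*c - 0.5805)/(4.1*c^2 - 2.15*c + 4.66)^2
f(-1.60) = -0.01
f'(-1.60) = -0.01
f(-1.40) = -0.02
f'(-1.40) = -0.01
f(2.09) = -0.01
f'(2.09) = 0.01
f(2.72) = -0.01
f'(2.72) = 0.01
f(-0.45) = -0.04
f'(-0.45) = -0.04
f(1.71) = -0.02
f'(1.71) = 0.02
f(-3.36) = -0.00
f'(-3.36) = -0.00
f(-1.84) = -0.01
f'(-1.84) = -0.01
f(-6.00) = -0.00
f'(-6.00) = -0.00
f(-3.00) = -0.01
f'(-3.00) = -0.00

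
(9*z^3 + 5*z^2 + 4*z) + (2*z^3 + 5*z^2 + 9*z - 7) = 11*z^3 + 10*z^2 + 13*z - 7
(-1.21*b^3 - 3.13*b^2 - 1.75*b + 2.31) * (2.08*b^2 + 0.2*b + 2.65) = -2.5168*b^5 - 6.7524*b^4 - 7.4725*b^3 - 3.8397*b^2 - 4.1755*b + 6.1215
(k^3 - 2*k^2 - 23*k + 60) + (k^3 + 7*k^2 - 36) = 2*k^3 + 5*k^2 - 23*k + 24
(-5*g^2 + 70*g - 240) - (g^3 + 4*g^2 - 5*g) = -g^3 - 9*g^2 + 75*g - 240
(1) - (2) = -1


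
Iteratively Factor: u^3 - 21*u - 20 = (u + 1)*(u^2 - u - 20) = (u - 5)*(u + 1)*(u + 4)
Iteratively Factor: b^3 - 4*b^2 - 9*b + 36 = (b - 4)*(b^2 - 9) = (b - 4)*(b + 3)*(b - 3)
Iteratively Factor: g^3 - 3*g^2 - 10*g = (g)*(g^2 - 3*g - 10) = g*(g + 2)*(g - 5)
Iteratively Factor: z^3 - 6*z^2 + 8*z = (z - 2)*(z^2 - 4*z) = (z - 4)*(z - 2)*(z)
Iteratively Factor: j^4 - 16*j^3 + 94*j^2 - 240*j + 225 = (j - 5)*(j^3 - 11*j^2 + 39*j - 45) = (j - 5)*(j - 3)*(j^2 - 8*j + 15) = (j - 5)*(j - 3)^2*(j - 5)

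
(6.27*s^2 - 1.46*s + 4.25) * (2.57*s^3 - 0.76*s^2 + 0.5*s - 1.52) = 16.1139*s^5 - 8.5174*s^4 + 15.1671*s^3 - 13.4904*s^2 + 4.3442*s - 6.46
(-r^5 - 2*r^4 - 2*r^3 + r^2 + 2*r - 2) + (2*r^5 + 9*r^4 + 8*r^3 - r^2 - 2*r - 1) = r^5 + 7*r^4 + 6*r^3 - 3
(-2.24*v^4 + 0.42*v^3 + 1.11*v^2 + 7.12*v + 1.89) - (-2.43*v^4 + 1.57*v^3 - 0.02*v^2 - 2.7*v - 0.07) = 0.19*v^4 - 1.15*v^3 + 1.13*v^2 + 9.82*v + 1.96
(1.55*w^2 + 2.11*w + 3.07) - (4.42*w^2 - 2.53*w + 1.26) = -2.87*w^2 + 4.64*w + 1.81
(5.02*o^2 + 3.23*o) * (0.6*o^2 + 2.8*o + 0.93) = 3.012*o^4 + 15.994*o^3 + 13.7126*o^2 + 3.0039*o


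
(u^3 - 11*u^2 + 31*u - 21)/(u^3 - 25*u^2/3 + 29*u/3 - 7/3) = 3*(u - 3)/(3*u - 1)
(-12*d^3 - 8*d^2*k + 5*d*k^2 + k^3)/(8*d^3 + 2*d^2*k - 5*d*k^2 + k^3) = (-6*d - k)/(4*d - k)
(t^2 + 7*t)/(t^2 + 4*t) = (t + 7)/(t + 4)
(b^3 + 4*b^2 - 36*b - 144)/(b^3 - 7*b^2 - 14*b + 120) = (b + 6)/(b - 5)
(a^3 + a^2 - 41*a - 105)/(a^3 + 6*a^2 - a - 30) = (a - 7)/(a - 2)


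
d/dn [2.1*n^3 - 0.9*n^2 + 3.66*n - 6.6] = 6.3*n^2 - 1.8*n + 3.66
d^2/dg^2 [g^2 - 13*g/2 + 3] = 2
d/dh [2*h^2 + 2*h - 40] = 4*h + 2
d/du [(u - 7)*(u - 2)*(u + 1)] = 3*u^2 - 16*u + 5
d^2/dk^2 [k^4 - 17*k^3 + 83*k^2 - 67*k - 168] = 12*k^2 - 102*k + 166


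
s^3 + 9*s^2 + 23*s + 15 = (s + 1)*(s + 3)*(s + 5)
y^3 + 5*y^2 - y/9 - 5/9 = (y - 1/3)*(y + 1/3)*(y + 5)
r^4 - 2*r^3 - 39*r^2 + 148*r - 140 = (r - 5)*(r - 2)^2*(r + 7)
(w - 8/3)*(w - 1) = w^2 - 11*w/3 + 8/3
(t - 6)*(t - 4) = t^2 - 10*t + 24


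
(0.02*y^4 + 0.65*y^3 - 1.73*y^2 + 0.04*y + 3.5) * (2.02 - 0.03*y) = -0.0006*y^5 + 0.0209*y^4 + 1.3649*y^3 - 3.4958*y^2 - 0.0242*y + 7.07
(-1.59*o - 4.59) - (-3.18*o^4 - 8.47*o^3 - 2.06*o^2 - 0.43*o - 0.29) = 3.18*o^4 + 8.47*o^3 + 2.06*o^2 - 1.16*o - 4.3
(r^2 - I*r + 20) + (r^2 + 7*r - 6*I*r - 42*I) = 2*r^2 + 7*r - 7*I*r + 20 - 42*I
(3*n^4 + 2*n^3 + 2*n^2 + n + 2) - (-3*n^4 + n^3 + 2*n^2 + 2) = 6*n^4 + n^3 + n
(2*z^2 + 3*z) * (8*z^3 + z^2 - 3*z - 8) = 16*z^5 + 26*z^4 - 3*z^3 - 25*z^2 - 24*z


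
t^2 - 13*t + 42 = (t - 7)*(t - 6)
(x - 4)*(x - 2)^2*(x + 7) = x^4 - x^3 - 36*x^2 + 124*x - 112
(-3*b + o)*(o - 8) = -3*b*o + 24*b + o^2 - 8*o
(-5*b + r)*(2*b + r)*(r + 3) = -10*b^2*r - 30*b^2 - 3*b*r^2 - 9*b*r + r^3 + 3*r^2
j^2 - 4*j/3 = j*(j - 4/3)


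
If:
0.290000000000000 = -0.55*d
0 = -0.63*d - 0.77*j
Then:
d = -0.53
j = 0.43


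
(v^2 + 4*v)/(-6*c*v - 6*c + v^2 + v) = v*(v + 4)/(-6*c*v - 6*c + v^2 + v)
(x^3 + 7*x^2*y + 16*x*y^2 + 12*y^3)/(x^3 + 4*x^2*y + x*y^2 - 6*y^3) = (x + 2*y)/(x - y)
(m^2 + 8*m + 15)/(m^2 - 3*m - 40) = (m + 3)/(m - 8)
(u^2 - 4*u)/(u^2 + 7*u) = (u - 4)/(u + 7)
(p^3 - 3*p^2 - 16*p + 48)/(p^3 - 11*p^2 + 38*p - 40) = (p^2 + p - 12)/(p^2 - 7*p + 10)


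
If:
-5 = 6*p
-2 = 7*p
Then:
No Solution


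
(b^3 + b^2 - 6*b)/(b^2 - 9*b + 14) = b*(b + 3)/(b - 7)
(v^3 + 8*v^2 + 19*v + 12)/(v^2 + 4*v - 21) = (v^3 + 8*v^2 + 19*v + 12)/(v^2 + 4*v - 21)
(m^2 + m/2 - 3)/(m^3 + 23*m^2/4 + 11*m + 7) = 2*(2*m - 3)/(4*m^2 + 15*m + 14)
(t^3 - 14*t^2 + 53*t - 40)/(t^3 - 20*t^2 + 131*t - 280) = (t - 1)/(t - 7)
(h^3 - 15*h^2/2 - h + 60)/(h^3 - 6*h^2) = 1 - 3/(2*h) - 10/h^2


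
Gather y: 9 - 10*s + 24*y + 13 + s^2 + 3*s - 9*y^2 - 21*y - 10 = s^2 - 7*s - 9*y^2 + 3*y + 12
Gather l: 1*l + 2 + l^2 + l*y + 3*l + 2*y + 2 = l^2 + l*(y + 4) + 2*y + 4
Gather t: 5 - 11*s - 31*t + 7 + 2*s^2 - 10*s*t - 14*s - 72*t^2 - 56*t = 2*s^2 - 25*s - 72*t^2 + t*(-10*s - 87) + 12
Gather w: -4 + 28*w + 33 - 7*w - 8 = 21*w + 21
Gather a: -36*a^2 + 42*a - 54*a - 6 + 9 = -36*a^2 - 12*a + 3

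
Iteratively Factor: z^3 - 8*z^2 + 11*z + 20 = (z - 5)*(z^2 - 3*z - 4) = (z - 5)*(z - 4)*(z + 1)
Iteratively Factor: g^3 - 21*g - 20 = (g - 5)*(g^2 + 5*g + 4) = (g - 5)*(g + 4)*(g + 1)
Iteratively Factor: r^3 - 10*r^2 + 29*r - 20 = (r - 5)*(r^2 - 5*r + 4) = (r - 5)*(r - 4)*(r - 1)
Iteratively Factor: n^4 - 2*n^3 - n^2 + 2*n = (n - 2)*(n^3 - n) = n*(n - 2)*(n^2 - 1) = n*(n - 2)*(n - 1)*(n + 1)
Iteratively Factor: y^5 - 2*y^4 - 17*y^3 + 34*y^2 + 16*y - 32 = (y - 4)*(y^4 + 2*y^3 - 9*y^2 - 2*y + 8) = (y - 4)*(y - 2)*(y^3 + 4*y^2 - y - 4) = (y - 4)*(y - 2)*(y - 1)*(y^2 + 5*y + 4) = (y - 4)*(y - 2)*(y - 1)*(y + 1)*(y + 4)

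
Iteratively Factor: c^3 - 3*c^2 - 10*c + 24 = (c - 4)*(c^2 + c - 6) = (c - 4)*(c - 2)*(c + 3)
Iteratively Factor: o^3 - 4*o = (o - 2)*(o^2 + 2*o) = (o - 2)*(o + 2)*(o)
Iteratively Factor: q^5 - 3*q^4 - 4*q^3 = (q)*(q^4 - 3*q^3 - 4*q^2) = q^2*(q^3 - 3*q^2 - 4*q) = q^2*(q + 1)*(q^2 - 4*q) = q^3*(q + 1)*(q - 4)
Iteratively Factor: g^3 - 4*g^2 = (g)*(g^2 - 4*g) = g^2*(g - 4)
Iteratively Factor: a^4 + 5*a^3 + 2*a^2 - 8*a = (a + 2)*(a^3 + 3*a^2 - 4*a) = (a + 2)*(a + 4)*(a^2 - a) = a*(a + 2)*(a + 4)*(a - 1)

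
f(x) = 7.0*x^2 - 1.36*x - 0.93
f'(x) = 14.0*x - 1.36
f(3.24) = 68.15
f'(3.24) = 44.00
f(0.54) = 0.38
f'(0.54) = 6.20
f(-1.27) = 12.09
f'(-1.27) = -19.14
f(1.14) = 6.62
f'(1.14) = 14.60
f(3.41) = 75.83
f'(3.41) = 46.38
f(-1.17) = 10.24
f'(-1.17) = -17.74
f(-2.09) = 32.49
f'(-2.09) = -30.62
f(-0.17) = -0.50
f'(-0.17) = -3.74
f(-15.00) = 1594.47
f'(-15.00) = -211.36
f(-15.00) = 1594.47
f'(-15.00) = -211.36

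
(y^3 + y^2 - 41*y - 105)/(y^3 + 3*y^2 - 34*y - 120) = (y^2 - 4*y - 21)/(y^2 - 2*y - 24)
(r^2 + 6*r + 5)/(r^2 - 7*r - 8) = (r + 5)/(r - 8)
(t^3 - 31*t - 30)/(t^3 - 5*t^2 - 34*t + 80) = (t^2 - 5*t - 6)/(t^2 - 10*t + 16)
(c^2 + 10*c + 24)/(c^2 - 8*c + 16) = (c^2 + 10*c + 24)/(c^2 - 8*c + 16)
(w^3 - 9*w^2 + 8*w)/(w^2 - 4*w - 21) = w*(-w^2 + 9*w - 8)/(-w^2 + 4*w + 21)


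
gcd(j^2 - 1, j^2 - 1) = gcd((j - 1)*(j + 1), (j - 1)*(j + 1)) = j^2 - 1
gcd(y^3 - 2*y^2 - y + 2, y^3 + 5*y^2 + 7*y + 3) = y + 1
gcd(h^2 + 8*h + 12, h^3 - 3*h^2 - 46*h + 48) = h + 6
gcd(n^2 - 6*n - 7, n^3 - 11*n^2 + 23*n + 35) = n^2 - 6*n - 7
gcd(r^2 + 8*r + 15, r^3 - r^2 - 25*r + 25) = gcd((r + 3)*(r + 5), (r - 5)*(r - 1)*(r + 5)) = r + 5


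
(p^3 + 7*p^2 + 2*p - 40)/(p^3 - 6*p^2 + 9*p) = (p^3 + 7*p^2 + 2*p - 40)/(p*(p^2 - 6*p + 9))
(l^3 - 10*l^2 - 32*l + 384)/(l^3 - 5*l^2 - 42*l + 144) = (l - 8)/(l - 3)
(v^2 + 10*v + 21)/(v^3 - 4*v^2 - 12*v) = (v^2 + 10*v + 21)/(v*(v^2 - 4*v - 12))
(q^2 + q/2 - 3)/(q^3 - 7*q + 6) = (q^2 + q/2 - 3)/(q^3 - 7*q + 6)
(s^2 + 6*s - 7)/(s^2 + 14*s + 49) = (s - 1)/(s + 7)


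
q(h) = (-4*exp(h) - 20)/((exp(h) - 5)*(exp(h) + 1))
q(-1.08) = 3.42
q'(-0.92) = -0.42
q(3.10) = -0.27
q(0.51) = 3.00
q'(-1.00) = -0.41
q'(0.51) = 0.37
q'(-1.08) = -0.40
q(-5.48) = 3.99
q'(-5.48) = -0.01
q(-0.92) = 3.36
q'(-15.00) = 0.00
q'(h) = -(-4*exp(h) - 20)*exp(h)/((exp(h) - 5)*(exp(h) + 1)^2) - (-4*exp(h) - 20)*exp(h)/((exp(h) - 5)^2*(exp(h) + 1)) - 4*exp(h)/((exp(h) - 5)*(exp(h) + 1)) = 4*(exp(2*h) + 10*exp(h) - 15)*exp(h)/(exp(4*h) - 8*exp(3*h) + 6*exp(2*h) + 40*exp(h) + 25)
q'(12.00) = 0.00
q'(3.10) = 0.39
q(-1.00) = 3.39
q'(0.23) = -0.06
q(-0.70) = 3.26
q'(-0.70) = -0.43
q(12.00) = 0.00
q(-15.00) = 4.00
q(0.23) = 2.96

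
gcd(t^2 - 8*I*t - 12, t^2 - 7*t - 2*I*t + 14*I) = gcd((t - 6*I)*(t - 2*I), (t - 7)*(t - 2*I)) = t - 2*I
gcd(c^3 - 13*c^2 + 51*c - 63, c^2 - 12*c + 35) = c - 7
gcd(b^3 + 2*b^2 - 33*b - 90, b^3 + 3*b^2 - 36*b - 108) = b^2 - 3*b - 18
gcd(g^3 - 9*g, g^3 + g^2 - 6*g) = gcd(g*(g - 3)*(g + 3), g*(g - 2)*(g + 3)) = g^2 + 3*g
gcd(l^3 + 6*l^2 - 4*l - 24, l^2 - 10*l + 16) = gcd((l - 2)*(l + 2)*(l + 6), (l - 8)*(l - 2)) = l - 2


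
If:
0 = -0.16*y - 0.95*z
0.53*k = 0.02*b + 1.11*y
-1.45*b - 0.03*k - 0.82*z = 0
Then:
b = -0.307997984657392*z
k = -12.4467640748927*z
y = -5.9375*z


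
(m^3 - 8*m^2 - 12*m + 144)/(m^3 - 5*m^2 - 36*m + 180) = (m^2 - 2*m - 24)/(m^2 + m - 30)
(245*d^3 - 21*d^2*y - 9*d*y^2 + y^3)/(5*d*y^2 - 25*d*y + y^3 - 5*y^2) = (49*d^2 - 14*d*y + y^2)/(y*(y - 5))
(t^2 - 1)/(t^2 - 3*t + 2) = (t + 1)/(t - 2)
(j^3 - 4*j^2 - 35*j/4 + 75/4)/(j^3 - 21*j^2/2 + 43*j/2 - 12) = (2*j^2 - 5*j - 25)/(2*(j^2 - 9*j + 8))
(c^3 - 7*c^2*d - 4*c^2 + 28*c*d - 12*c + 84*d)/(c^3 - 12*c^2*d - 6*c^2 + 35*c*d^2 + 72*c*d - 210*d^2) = (c + 2)/(c - 5*d)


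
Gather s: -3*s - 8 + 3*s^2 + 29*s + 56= 3*s^2 + 26*s + 48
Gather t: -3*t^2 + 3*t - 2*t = -3*t^2 + t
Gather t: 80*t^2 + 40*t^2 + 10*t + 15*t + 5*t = 120*t^2 + 30*t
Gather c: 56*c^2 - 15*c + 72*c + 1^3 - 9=56*c^2 + 57*c - 8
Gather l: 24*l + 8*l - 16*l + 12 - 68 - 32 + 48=16*l - 40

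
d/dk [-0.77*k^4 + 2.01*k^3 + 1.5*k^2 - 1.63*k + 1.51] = -3.08*k^3 + 6.03*k^2 + 3.0*k - 1.63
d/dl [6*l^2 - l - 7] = 12*l - 1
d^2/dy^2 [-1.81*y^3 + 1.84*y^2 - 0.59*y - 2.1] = 3.68 - 10.86*y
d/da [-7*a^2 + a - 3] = 1 - 14*a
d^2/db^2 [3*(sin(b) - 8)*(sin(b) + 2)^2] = -27*sin(b)^3 + 48*sin(b)^2 + 102*sin(b) - 24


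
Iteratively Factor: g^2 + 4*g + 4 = (g + 2)*(g + 2)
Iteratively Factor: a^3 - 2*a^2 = (a)*(a^2 - 2*a) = a*(a - 2)*(a)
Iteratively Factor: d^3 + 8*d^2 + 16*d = (d + 4)*(d^2 + 4*d) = (d + 4)^2*(d)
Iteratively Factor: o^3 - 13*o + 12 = (o + 4)*(o^2 - 4*o + 3) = (o - 1)*(o + 4)*(o - 3)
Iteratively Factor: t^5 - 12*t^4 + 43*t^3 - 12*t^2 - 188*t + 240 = (t - 2)*(t^4 - 10*t^3 + 23*t^2 + 34*t - 120) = (t - 4)*(t - 2)*(t^3 - 6*t^2 - t + 30) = (t - 4)*(t - 2)*(t + 2)*(t^2 - 8*t + 15) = (t - 4)*(t - 3)*(t - 2)*(t + 2)*(t - 5)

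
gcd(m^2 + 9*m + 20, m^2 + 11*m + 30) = m + 5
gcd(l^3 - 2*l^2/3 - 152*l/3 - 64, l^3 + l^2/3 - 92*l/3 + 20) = l + 6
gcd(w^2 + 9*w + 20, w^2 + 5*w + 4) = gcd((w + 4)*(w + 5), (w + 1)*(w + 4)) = w + 4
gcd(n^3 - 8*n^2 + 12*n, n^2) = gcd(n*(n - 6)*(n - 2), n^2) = n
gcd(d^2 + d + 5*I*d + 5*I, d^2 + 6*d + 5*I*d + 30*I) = d + 5*I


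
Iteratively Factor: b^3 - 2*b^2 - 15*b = (b + 3)*(b^2 - 5*b) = b*(b + 3)*(b - 5)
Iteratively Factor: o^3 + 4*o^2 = (o)*(o^2 + 4*o) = o^2*(o + 4)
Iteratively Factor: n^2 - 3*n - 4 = (n + 1)*(n - 4)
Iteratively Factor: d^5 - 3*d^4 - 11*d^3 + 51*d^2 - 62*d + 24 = (d - 1)*(d^4 - 2*d^3 - 13*d^2 + 38*d - 24) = (d - 2)*(d - 1)*(d^3 - 13*d + 12) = (d - 3)*(d - 2)*(d - 1)*(d^2 + 3*d - 4) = (d - 3)*(d - 2)*(d - 1)^2*(d + 4)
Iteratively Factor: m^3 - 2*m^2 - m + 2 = (m - 2)*(m^2 - 1) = (m - 2)*(m - 1)*(m + 1)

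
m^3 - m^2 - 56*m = m*(m - 8)*(m + 7)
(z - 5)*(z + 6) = z^2 + z - 30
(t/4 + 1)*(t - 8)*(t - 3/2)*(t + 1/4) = t^4/4 - 21*t^3/16 - 219*t^2/32 + 83*t/8 + 3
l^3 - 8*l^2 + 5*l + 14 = (l - 7)*(l - 2)*(l + 1)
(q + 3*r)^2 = q^2 + 6*q*r + 9*r^2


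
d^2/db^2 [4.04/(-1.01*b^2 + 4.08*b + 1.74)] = (-8.242408*b^2 + 33.296064*b + 4.04*(2.02*b - 4.08)*(4.04*b - 8.16) + 14.199792)/(-1.01*b^2 + 4.08*b + 1.74)^3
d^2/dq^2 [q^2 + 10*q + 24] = 2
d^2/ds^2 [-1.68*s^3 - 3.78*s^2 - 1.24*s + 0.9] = -10.08*s - 7.56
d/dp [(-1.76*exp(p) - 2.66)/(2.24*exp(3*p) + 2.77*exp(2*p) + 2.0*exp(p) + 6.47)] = (7.8848*exp(3*p) + 22.7504*exp(2*p) + 14.7364*exp(p) - 6.0672)*exp(p)/(5.0176*exp(6*p) + 12.4096*exp(5*p) + 16.6329*exp(4*p) + 40.0656*exp(3*p) + 39.8438*exp(2*p) + 25.88*exp(p) + 41.8609)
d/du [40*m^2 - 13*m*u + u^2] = -13*m + 2*u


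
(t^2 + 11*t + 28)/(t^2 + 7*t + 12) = (t + 7)/(t + 3)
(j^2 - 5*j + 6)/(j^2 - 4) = (j - 3)/(j + 2)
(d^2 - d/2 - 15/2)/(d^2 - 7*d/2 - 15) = (d - 3)/(d - 6)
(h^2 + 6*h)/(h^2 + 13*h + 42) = h/(h + 7)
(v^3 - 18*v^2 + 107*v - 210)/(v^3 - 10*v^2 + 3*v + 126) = (v - 5)/(v + 3)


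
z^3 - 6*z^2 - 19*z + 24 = (z - 8)*(z - 1)*(z + 3)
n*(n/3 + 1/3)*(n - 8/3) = n^3/3 - 5*n^2/9 - 8*n/9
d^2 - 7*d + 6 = (d - 6)*(d - 1)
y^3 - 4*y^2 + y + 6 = (y - 3)*(y - 2)*(y + 1)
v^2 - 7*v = v*(v - 7)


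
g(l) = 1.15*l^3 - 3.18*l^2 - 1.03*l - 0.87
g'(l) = 3.45*l^2 - 6.36*l - 1.03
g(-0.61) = -1.69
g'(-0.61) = 4.13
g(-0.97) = -3.91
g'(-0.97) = 8.39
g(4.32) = 28.05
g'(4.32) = 35.88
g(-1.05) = -4.63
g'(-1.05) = 9.45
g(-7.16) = -578.64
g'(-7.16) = 221.37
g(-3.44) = -81.77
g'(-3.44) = 61.67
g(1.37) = -5.29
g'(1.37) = -3.27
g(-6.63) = -468.97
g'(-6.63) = 192.79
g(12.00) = 1516.05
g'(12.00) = 419.45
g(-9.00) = -1087.53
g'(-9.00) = 335.66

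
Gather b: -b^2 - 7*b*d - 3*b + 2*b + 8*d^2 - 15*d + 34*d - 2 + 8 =-b^2 + b*(-7*d - 1) + 8*d^2 + 19*d + 6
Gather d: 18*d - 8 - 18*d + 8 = 0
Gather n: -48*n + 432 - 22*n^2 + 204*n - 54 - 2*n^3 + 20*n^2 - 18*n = -2*n^3 - 2*n^2 + 138*n + 378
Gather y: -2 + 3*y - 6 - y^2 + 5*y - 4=-y^2 + 8*y - 12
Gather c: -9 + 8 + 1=0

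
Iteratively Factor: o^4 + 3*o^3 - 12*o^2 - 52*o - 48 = (o + 3)*(o^3 - 12*o - 16) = (o + 2)*(o + 3)*(o^2 - 2*o - 8) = (o + 2)^2*(o + 3)*(o - 4)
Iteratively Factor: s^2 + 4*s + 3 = (s + 1)*(s + 3)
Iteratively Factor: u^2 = (u)*(u)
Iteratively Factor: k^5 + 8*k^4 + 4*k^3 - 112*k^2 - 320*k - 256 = (k + 2)*(k^4 + 6*k^3 - 8*k^2 - 96*k - 128) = (k + 2)*(k + 4)*(k^3 + 2*k^2 - 16*k - 32) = (k + 2)^2*(k + 4)*(k^2 - 16) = (k - 4)*(k + 2)^2*(k + 4)*(k + 4)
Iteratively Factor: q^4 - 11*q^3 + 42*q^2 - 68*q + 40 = (q - 5)*(q^3 - 6*q^2 + 12*q - 8) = (q - 5)*(q - 2)*(q^2 - 4*q + 4) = (q - 5)*(q - 2)^2*(q - 2)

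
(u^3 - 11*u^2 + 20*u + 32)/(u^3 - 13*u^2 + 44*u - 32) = (u + 1)/(u - 1)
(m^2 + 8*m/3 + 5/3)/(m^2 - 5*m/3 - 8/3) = (3*m + 5)/(3*m - 8)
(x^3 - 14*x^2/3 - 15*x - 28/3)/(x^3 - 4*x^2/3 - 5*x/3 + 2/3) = (3*x^2 - 17*x - 28)/(3*x^2 - 7*x + 2)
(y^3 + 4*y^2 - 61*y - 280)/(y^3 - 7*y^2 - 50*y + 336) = (y + 5)/(y - 6)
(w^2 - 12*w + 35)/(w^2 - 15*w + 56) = (w - 5)/(w - 8)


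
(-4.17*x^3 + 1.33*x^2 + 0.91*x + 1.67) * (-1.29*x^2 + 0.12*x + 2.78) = 5.3793*x^5 - 2.2161*x^4 - 12.6069*x^3 + 1.6523*x^2 + 2.7302*x + 4.6426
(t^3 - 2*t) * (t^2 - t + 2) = t^5 - t^4 + 2*t^2 - 4*t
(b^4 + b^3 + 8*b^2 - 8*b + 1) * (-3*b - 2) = -3*b^5 - 5*b^4 - 26*b^3 + 8*b^2 + 13*b - 2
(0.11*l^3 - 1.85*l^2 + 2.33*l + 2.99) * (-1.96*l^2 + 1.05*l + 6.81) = -0.2156*l^5 + 3.7415*l^4 - 5.7602*l^3 - 16.0124*l^2 + 19.0068*l + 20.3619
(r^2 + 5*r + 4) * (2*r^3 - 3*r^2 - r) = 2*r^5 + 7*r^4 - 8*r^3 - 17*r^2 - 4*r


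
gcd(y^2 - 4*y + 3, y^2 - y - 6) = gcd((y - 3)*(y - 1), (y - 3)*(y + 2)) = y - 3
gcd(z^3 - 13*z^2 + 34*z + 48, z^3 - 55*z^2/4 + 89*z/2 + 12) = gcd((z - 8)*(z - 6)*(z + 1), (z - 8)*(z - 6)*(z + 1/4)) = z^2 - 14*z + 48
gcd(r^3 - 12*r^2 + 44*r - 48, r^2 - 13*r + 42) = r - 6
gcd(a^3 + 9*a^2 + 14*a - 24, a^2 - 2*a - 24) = a + 4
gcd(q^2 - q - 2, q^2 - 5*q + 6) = q - 2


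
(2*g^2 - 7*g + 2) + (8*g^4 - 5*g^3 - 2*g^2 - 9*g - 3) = 8*g^4 - 5*g^3 - 16*g - 1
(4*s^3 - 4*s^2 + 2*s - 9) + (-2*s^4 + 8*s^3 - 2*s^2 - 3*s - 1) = -2*s^4 + 12*s^3 - 6*s^2 - s - 10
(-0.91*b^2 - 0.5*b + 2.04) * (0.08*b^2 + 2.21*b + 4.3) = -0.0728*b^4 - 2.0511*b^3 - 4.8548*b^2 + 2.3584*b + 8.772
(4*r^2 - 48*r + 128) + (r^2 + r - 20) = 5*r^2 - 47*r + 108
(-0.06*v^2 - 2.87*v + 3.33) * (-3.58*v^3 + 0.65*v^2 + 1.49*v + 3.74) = 0.2148*v^5 + 10.2356*v^4 - 13.8763*v^3 - 2.3362*v^2 - 5.7721*v + 12.4542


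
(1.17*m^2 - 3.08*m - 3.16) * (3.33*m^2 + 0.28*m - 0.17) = 3.8961*m^4 - 9.9288*m^3 - 11.5841*m^2 - 0.3612*m + 0.5372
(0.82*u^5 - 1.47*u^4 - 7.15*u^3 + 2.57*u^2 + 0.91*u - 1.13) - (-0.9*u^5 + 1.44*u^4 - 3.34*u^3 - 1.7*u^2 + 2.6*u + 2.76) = 1.72*u^5 - 2.91*u^4 - 3.81*u^3 + 4.27*u^2 - 1.69*u - 3.89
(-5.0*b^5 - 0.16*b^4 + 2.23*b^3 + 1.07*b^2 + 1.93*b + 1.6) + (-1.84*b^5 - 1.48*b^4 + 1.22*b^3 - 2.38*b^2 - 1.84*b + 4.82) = -6.84*b^5 - 1.64*b^4 + 3.45*b^3 - 1.31*b^2 + 0.0899999999999999*b + 6.42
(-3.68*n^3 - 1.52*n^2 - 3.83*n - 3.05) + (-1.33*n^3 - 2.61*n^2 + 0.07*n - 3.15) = -5.01*n^3 - 4.13*n^2 - 3.76*n - 6.2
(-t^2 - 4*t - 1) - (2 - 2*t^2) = t^2 - 4*t - 3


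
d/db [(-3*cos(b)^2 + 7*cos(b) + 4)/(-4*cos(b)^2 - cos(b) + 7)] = (-31*cos(b)^2 + 10*cos(b) - 53)*sin(b)/(-4*sin(b)^2 + cos(b) - 3)^2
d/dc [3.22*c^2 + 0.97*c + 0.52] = 6.44*c + 0.97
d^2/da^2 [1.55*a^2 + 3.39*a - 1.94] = 3.10000000000000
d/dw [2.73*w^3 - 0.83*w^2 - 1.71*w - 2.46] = 8.19*w^2 - 1.66*w - 1.71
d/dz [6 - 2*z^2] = -4*z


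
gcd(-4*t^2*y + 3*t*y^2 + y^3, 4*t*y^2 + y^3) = 4*t*y + y^2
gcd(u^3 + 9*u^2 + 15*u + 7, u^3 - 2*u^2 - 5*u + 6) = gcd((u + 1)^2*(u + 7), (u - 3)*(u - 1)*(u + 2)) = 1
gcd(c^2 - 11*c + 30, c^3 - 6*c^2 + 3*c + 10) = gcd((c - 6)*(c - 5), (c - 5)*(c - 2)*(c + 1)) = c - 5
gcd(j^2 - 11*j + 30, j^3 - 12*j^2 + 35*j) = j - 5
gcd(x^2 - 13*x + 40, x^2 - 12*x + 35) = x - 5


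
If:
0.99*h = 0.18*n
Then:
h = 0.181818181818182*n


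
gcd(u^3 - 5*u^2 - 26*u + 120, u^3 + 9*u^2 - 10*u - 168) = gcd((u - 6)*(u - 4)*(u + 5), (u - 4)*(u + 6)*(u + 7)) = u - 4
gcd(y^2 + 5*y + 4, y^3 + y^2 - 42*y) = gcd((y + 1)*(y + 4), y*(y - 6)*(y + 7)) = 1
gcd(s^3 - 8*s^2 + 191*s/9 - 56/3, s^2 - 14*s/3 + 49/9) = s - 7/3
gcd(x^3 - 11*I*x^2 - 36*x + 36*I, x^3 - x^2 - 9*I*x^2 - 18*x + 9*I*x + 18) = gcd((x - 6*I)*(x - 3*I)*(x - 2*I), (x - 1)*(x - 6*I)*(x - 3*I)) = x^2 - 9*I*x - 18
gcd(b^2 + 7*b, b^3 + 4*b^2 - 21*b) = b^2 + 7*b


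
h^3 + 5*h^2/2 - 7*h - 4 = (h - 2)*(h + 1/2)*(h + 4)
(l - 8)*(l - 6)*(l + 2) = l^3 - 12*l^2 + 20*l + 96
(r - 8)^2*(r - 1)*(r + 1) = r^4 - 16*r^3 + 63*r^2 + 16*r - 64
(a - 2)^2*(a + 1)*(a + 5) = a^4 + 2*a^3 - 15*a^2 + 4*a + 20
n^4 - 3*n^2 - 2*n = n*(n - 2)*(n + 1)^2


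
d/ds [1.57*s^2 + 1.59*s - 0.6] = 3.14*s + 1.59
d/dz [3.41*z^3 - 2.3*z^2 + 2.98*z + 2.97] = 10.23*z^2 - 4.6*z + 2.98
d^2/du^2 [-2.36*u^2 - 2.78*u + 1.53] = -4.72000000000000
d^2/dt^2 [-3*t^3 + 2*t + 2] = -18*t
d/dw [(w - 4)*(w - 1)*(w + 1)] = 3*w^2 - 8*w - 1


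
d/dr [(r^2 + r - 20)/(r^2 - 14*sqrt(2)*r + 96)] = (-2*(r - 7*sqrt(2))*(r^2 + r - 20) + (2*r + 1)*(r^2 - 14*sqrt(2)*r + 96))/(r^2 - 14*sqrt(2)*r + 96)^2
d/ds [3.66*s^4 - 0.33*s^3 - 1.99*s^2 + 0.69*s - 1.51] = 14.64*s^3 - 0.99*s^2 - 3.98*s + 0.69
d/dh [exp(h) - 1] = exp(h)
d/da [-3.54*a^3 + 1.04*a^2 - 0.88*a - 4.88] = -10.62*a^2 + 2.08*a - 0.88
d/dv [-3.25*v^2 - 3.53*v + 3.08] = -6.5*v - 3.53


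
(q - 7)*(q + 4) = q^2 - 3*q - 28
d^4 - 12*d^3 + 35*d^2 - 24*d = d*(d - 8)*(d - 3)*(d - 1)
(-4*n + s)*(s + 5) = -4*n*s - 20*n + s^2 + 5*s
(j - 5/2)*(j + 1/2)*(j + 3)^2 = j^4 + 4*j^3 - 17*j^2/4 - 51*j/2 - 45/4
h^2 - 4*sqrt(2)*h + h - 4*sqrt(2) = (h + 1)*(h - 4*sqrt(2))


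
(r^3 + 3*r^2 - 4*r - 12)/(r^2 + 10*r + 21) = (r^2 - 4)/(r + 7)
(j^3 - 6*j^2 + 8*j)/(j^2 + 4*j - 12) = j*(j - 4)/(j + 6)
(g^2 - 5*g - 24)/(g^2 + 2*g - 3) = (g - 8)/(g - 1)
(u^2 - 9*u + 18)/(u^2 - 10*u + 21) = (u - 6)/(u - 7)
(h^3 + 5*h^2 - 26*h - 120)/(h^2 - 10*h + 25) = (h^2 + 10*h + 24)/(h - 5)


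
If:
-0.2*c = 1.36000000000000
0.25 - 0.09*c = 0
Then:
No Solution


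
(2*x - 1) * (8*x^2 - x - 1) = 16*x^3 - 10*x^2 - x + 1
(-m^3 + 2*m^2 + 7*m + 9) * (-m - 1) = m^4 - m^3 - 9*m^2 - 16*m - 9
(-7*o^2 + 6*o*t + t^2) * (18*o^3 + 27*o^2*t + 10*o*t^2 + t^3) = -126*o^5 - 81*o^4*t + 110*o^3*t^2 + 80*o^2*t^3 + 16*o*t^4 + t^5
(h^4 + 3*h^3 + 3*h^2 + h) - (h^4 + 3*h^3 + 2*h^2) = h^2 + h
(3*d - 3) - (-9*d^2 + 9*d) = 9*d^2 - 6*d - 3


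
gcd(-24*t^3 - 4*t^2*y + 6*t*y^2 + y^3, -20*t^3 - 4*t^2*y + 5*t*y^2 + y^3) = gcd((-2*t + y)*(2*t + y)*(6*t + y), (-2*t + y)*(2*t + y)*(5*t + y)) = -4*t^2 + y^2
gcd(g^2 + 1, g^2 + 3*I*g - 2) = g + I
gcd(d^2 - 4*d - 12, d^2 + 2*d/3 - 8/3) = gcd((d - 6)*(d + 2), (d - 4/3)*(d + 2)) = d + 2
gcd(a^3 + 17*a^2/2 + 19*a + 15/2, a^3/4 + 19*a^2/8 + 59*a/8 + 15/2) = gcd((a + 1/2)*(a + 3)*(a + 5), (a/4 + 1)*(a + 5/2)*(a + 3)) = a + 3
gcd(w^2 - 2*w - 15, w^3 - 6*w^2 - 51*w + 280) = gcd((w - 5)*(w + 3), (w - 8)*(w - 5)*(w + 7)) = w - 5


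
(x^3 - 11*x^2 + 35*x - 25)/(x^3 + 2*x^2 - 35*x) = (x^2 - 6*x + 5)/(x*(x + 7))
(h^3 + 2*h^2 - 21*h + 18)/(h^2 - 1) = (h^2 + 3*h - 18)/(h + 1)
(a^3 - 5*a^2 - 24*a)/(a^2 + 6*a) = (a^2 - 5*a - 24)/(a + 6)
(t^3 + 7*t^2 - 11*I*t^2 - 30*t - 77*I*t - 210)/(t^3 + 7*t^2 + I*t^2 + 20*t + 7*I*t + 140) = (t^2 - 11*I*t - 30)/(t^2 + I*t + 20)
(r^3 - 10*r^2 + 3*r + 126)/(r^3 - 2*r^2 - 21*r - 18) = (r - 7)/(r + 1)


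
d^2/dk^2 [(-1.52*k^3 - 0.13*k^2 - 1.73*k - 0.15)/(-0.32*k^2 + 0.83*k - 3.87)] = (-4.44089209850063e-16*k^5 + 8.88178419700125e-16*k^4 - 1.24712*k^3 - 30.168144*k^2 + 123.495696*k + 14.84301)/(0.032768*k^6 - 0.254976*k^5 + 1.850208*k^4 - 6.739019*k^3 + 22.375953*k^2 - 37.292481*k + 57.960603)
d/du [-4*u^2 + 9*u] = 9 - 8*u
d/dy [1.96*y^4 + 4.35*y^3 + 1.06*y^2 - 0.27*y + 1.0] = 7.84*y^3 + 13.05*y^2 + 2.12*y - 0.27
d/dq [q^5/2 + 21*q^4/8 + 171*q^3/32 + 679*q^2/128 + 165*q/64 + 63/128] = 5*q^4/2 + 21*q^3/2 + 513*q^2/32 + 679*q/64 + 165/64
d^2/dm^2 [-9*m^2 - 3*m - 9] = -18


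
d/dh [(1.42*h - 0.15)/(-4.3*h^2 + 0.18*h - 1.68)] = (6.106*h^2 - 1.29*h - 2.3586)/(18.49*h^4 - 1.548*h^3 + 14.4804*h^2 - 0.6048*h + 2.8224)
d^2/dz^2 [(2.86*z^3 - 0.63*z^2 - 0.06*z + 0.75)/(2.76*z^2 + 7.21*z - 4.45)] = (-2.8421709430404e-14*z^5 + 391.761476*z^3 - 562.71678*z^2 + 424.93758*z + 67.59786)/(21.024576*z^6 + 164.768688*z^5 + 328.733388*z^4 - 156.513959*z^3 - 530.023035*z^2 + 428.328075*z - 88.121125)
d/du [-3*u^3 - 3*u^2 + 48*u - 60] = -9*u^2 - 6*u + 48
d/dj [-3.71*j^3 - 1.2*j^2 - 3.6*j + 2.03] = -11.13*j^2 - 2.4*j - 3.6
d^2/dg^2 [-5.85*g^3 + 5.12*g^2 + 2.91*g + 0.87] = 10.24 - 35.1*g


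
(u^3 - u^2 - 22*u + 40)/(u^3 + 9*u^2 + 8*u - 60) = (u - 4)/(u + 6)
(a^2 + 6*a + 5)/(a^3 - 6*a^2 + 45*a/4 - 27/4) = 4*(a^2 + 6*a + 5)/(4*a^3 - 24*a^2 + 45*a - 27)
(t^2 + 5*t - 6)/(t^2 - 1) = (t + 6)/(t + 1)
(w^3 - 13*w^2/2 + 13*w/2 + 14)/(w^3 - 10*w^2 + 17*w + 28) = (w - 7/2)/(w - 7)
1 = 1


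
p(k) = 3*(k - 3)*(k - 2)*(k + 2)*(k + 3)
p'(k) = 3*(k - 3)*(k - 2)*(k + 2) + 3*(k - 3)*(k - 2)*(k + 3) + 3*(k - 3)*(k + 2)*(k + 3) + 3*(k - 2)*(k + 2)*(k + 3) = 12*k^3 - 78*k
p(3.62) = 112.10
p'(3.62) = 286.90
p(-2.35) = -15.88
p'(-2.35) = 27.57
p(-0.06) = 107.86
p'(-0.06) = 4.68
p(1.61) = 27.07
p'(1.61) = -75.50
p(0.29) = 104.74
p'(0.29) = -22.33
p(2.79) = -13.80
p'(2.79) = 42.99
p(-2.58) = -18.68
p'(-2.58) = -4.84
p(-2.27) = -13.31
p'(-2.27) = 36.70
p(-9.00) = 16632.00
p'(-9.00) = -8046.00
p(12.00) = 56700.00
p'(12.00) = 19800.00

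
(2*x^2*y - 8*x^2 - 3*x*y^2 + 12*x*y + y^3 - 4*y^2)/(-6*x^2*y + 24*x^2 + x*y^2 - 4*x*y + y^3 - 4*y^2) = (-x + y)/(3*x + y)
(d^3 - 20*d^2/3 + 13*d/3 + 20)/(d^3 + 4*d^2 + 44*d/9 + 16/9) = 3*(d^2 - 8*d + 15)/(3*d^2 + 8*d + 4)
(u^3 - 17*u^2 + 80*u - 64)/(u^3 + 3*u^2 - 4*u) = (u^2 - 16*u + 64)/(u*(u + 4))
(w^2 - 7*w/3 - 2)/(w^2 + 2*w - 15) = (w + 2/3)/(w + 5)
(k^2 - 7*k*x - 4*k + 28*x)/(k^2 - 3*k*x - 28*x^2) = (k - 4)/(k + 4*x)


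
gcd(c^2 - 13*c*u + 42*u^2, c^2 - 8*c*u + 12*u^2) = -c + 6*u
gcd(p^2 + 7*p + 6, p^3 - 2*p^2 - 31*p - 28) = p + 1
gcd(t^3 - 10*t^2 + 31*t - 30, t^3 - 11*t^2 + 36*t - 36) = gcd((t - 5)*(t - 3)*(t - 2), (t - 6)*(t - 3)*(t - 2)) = t^2 - 5*t + 6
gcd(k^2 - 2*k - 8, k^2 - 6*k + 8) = k - 4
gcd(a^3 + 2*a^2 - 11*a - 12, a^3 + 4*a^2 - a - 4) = a^2 + 5*a + 4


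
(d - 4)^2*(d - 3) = d^3 - 11*d^2 + 40*d - 48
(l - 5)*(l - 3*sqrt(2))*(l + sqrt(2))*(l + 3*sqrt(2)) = l^4 - 5*l^3 + sqrt(2)*l^3 - 18*l^2 - 5*sqrt(2)*l^2 - 18*sqrt(2)*l + 90*l + 90*sqrt(2)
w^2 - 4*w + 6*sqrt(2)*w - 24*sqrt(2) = (w - 4)*(w + 6*sqrt(2))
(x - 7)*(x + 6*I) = x^2 - 7*x + 6*I*x - 42*I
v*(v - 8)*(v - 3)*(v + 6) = v^4 - 5*v^3 - 42*v^2 + 144*v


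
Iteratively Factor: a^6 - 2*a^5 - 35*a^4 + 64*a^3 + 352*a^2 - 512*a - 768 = (a + 4)*(a^5 - 6*a^4 - 11*a^3 + 108*a^2 - 80*a - 192) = (a - 3)*(a + 4)*(a^4 - 3*a^3 - 20*a^2 + 48*a + 64) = (a - 3)*(a + 1)*(a + 4)*(a^3 - 4*a^2 - 16*a + 64) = (a - 4)*(a - 3)*(a + 1)*(a + 4)*(a^2 - 16) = (a - 4)^2*(a - 3)*(a + 1)*(a + 4)*(a + 4)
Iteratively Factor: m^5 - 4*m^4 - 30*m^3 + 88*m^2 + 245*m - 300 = (m - 5)*(m^4 + m^3 - 25*m^2 - 37*m + 60) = (m - 5)*(m + 4)*(m^3 - 3*m^2 - 13*m + 15) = (m - 5)*(m - 1)*(m + 4)*(m^2 - 2*m - 15) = (m - 5)*(m - 1)*(m + 3)*(m + 4)*(m - 5)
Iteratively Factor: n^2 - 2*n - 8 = (n - 4)*(n + 2)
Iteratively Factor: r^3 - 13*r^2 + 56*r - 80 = (r - 4)*(r^2 - 9*r + 20) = (r - 4)^2*(r - 5)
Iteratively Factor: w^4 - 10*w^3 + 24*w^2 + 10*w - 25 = (w - 5)*(w^3 - 5*w^2 - w + 5) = (w - 5)*(w + 1)*(w^2 - 6*w + 5) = (w - 5)*(w - 1)*(w + 1)*(w - 5)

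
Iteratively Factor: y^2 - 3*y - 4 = (y - 4)*(y + 1)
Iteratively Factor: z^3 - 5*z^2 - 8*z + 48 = (z + 3)*(z^2 - 8*z + 16) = (z - 4)*(z + 3)*(z - 4)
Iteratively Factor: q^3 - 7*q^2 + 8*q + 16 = (q - 4)*(q^2 - 3*q - 4) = (q - 4)*(q + 1)*(q - 4)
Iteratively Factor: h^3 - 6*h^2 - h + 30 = (h - 5)*(h^2 - h - 6) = (h - 5)*(h - 3)*(h + 2)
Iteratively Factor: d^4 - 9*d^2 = (d + 3)*(d^3 - 3*d^2) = d*(d + 3)*(d^2 - 3*d) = d^2*(d + 3)*(d - 3)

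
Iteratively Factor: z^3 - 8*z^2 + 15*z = (z - 3)*(z^2 - 5*z) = z*(z - 3)*(z - 5)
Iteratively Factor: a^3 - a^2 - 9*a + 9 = (a + 3)*(a^2 - 4*a + 3) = (a - 1)*(a + 3)*(a - 3)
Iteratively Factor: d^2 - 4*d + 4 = (d - 2)*(d - 2)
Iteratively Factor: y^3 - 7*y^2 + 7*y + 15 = (y - 5)*(y^2 - 2*y - 3) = (y - 5)*(y - 3)*(y + 1)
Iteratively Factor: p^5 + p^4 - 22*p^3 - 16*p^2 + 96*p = (p + 4)*(p^4 - 3*p^3 - 10*p^2 + 24*p) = (p + 3)*(p + 4)*(p^3 - 6*p^2 + 8*p) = p*(p + 3)*(p + 4)*(p^2 - 6*p + 8) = p*(p - 2)*(p + 3)*(p + 4)*(p - 4)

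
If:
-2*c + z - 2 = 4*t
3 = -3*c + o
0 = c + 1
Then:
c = -1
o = 0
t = z/4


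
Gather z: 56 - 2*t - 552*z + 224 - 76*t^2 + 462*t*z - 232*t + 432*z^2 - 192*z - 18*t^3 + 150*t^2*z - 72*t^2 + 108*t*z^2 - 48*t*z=-18*t^3 - 148*t^2 - 234*t + z^2*(108*t + 432) + z*(150*t^2 + 414*t - 744) + 280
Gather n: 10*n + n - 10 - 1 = 11*n - 11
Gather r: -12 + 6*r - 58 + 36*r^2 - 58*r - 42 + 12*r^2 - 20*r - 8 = 48*r^2 - 72*r - 120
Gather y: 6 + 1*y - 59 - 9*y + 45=-8*y - 8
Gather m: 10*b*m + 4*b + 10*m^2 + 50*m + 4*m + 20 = 4*b + 10*m^2 + m*(10*b + 54) + 20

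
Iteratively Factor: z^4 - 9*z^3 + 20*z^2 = (z)*(z^3 - 9*z^2 + 20*z) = z*(z - 4)*(z^2 - 5*z) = z^2*(z - 4)*(z - 5)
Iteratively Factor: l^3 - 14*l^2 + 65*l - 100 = (l - 5)*(l^2 - 9*l + 20) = (l - 5)^2*(l - 4)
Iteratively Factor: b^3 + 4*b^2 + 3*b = (b + 1)*(b^2 + 3*b) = b*(b + 1)*(b + 3)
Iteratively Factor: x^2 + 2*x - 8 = (x + 4)*(x - 2)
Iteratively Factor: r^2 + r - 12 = (r - 3)*(r + 4)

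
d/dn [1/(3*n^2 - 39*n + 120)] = (13 - 2*n)/(3*(n^2 - 13*n + 40)^2)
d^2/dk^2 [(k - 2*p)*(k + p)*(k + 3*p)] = 6*k + 4*p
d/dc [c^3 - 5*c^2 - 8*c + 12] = 3*c^2 - 10*c - 8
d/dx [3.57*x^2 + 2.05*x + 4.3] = 7.14*x + 2.05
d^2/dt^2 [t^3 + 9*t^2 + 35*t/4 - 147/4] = 6*t + 18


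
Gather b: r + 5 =r + 5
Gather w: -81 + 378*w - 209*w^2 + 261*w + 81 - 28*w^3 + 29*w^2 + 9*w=-28*w^3 - 180*w^2 + 648*w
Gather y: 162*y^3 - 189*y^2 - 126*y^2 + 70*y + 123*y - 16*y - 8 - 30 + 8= 162*y^3 - 315*y^2 + 177*y - 30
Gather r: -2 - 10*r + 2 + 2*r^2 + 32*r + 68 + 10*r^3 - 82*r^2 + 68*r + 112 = 10*r^3 - 80*r^2 + 90*r + 180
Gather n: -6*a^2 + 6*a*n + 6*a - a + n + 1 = -6*a^2 + 5*a + n*(6*a + 1) + 1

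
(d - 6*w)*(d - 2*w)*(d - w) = d^3 - 9*d^2*w + 20*d*w^2 - 12*w^3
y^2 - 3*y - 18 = (y - 6)*(y + 3)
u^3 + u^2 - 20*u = u*(u - 4)*(u + 5)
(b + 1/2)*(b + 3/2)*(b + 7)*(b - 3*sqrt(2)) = b^4 - 3*sqrt(2)*b^3 + 9*b^3 - 27*sqrt(2)*b^2 + 59*b^2/4 - 177*sqrt(2)*b/4 + 21*b/4 - 63*sqrt(2)/4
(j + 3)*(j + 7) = j^2 + 10*j + 21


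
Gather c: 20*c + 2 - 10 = 20*c - 8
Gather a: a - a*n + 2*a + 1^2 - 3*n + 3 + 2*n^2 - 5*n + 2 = a*(3 - n) + 2*n^2 - 8*n + 6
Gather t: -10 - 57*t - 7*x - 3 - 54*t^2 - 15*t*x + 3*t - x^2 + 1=-54*t^2 + t*(-15*x - 54) - x^2 - 7*x - 12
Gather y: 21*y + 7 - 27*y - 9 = -6*y - 2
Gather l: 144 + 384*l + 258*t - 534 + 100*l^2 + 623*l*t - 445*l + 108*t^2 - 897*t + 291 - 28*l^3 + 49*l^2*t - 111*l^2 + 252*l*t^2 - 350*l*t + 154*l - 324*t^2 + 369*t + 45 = -28*l^3 + l^2*(49*t - 11) + l*(252*t^2 + 273*t + 93) - 216*t^2 - 270*t - 54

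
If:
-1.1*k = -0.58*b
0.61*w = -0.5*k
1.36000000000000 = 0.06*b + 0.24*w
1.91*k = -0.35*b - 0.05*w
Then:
No Solution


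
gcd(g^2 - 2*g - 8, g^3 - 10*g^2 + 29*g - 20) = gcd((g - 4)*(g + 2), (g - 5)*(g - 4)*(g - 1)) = g - 4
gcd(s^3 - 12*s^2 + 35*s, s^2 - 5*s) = s^2 - 5*s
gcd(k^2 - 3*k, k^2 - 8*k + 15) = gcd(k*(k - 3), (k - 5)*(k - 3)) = k - 3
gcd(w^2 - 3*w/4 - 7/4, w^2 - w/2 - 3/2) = w + 1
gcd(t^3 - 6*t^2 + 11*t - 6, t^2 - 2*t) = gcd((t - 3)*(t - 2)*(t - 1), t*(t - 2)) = t - 2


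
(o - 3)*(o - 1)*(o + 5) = o^3 + o^2 - 17*o + 15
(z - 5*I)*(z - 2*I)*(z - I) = z^3 - 8*I*z^2 - 17*z + 10*I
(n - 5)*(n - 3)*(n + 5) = n^3 - 3*n^2 - 25*n + 75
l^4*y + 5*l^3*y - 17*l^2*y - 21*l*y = l*(l - 3)*(l + 7)*(l*y + y)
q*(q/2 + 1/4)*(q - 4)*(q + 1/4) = q^4/2 - 13*q^3/8 - 23*q^2/16 - q/4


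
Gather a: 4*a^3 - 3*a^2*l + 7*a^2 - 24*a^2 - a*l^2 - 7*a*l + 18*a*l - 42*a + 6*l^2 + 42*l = 4*a^3 + a^2*(-3*l - 17) + a*(-l^2 + 11*l - 42) + 6*l^2 + 42*l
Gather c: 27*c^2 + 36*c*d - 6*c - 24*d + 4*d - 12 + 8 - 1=27*c^2 + c*(36*d - 6) - 20*d - 5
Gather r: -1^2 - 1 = -2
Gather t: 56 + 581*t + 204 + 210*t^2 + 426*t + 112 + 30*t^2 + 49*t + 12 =240*t^2 + 1056*t + 384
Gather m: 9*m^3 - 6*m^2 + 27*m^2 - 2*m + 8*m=9*m^3 + 21*m^2 + 6*m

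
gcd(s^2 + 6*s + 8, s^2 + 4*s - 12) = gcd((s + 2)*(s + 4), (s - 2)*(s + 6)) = 1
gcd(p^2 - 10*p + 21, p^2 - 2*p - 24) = 1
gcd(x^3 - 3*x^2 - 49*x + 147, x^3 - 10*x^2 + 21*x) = x^2 - 10*x + 21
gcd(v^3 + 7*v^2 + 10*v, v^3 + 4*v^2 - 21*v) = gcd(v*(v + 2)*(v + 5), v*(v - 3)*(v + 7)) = v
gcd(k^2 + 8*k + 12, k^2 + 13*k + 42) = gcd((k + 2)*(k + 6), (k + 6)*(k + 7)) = k + 6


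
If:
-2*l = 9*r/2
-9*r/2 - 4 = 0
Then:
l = 2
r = -8/9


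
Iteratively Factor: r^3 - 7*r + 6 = (r + 3)*(r^2 - 3*r + 2) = (r - 2)*(r + 3)*(r - 1)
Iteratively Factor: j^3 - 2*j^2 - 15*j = (j - 5)*(j^2 + 3*j) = (j - 5)*(j + 3)*(j)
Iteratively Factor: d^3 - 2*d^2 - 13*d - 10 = (d + 1)*(d^2 - 3*d - 10) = (d - 5)*(d + 1)*(d + 2)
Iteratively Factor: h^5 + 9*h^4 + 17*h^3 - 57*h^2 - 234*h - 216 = (h + 3)*(h^4 + 6*h^3 - h^2 - 54*h - 72) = (h + 3)^2*(h^3 + 3*h^2 - 10*h - 24) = (h + 2)*(h + 3)^2*(h^2 + h - 12) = (h - 3)*(h + 2)*(h + 3)^2*(h + 4)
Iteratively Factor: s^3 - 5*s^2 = (s)*(s^2 - 5*s) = s^2*(s - 5)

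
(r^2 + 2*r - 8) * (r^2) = r^4 + 2*r^3 - 8*r^2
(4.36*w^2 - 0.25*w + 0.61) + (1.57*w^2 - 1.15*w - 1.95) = 5.93*w^2 - 1.4*w - 1.34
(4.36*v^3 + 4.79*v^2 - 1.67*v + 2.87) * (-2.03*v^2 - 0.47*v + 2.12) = -8.8508*v^5 - 11.7729*v^4 + 10.382*v^3 + 5.1136*v^2 - 4.8893*v + 6.0844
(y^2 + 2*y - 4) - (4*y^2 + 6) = -3*y^2 + 2*y - 10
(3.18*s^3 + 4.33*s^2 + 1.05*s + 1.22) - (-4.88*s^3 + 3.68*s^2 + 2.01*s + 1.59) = 8.06*s^3 + 0.65*s^2 - 0.96*s - 0.37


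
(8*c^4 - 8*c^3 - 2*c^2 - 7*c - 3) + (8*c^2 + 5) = 8*c^4 - 8*c^3 + 6*c^2 - 7*c + 2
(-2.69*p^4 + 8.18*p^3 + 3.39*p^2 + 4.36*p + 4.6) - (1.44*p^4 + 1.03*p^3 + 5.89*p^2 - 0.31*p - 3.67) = -4.13*p^4 + 7.15*p^3 - 2.5*p^2 + 4.67*p + 8.27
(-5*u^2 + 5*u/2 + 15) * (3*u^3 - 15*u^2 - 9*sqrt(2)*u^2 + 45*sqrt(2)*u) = -15*u^5 + 45*sqrt(2)*u^4 + 165*u^4/2 - 495*sqrt(2)*u^3/2 + 15*u^3/2 - 225*u^2 - 45*sqrt(2)*u^2/2 + 675*sqrt(2)*u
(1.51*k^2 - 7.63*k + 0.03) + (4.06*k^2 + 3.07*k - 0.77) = 5.57*k^2 - 4.56*k - 0.74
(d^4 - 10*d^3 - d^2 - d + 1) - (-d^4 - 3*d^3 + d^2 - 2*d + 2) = 2*d^4 - 7*d^3 - 2*d^2 + d - 1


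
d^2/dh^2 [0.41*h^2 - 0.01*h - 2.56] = 0.820000000000000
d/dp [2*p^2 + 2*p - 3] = 4*p + 2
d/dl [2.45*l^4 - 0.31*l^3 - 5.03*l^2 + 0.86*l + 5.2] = 9.8*l^3 - 0.93*l^2 - 10.06*l + 0.86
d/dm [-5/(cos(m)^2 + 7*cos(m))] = -5*(2*cos(m) + 7)*sin(m)/((cos(m) + 7)^2*cos(m)^2)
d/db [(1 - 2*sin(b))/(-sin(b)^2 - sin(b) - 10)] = (2*sin(b) + cos(2*b) + 20)*cos(b)/(sin(b)^2 + sin(b) + 10)^2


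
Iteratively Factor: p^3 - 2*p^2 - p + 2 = (p + 1)*(p^2 - 3*p + 2) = (p - 1)*(p + 1)*(p - 2)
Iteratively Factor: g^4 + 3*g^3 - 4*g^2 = (g - 1)*(g^3 + 4*g^2) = (g - 1)*(g + 4)*(g^2) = g*(g - 1)*(g + 4)*(g)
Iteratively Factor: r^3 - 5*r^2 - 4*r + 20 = (r - 2)*(r^2 - 3*r - 10) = (r - 5)*(r - 2)*(r + 2)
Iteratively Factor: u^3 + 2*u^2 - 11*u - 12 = (u + 1)*(u^2 + u - 12) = (u + 1)*(u + 4)*(u - 3)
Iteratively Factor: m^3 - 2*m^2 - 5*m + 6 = (m - 1)*(m^2 - m - 6) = (m - 1)*(m + 2)*(m - 3)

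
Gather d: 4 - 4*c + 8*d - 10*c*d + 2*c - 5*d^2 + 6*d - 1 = -2*c - 5*d^2 + d*(14 - 10*c) + 3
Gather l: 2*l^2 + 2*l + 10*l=2*l^2 + 12*l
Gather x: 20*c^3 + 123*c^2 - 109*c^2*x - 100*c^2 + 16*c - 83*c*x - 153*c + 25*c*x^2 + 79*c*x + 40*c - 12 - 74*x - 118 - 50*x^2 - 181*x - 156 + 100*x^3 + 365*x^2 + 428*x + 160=20*c^3 + 23*c^2 - 97*c + 100*x^3 + x^2*(25*c + 315) + x*(-109*c^2 - 4*c + 173) - 126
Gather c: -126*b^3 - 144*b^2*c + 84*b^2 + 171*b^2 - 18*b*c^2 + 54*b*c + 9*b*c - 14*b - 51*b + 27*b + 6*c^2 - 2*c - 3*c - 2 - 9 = -126*b^3 + 255*b^2 - 38*b + c^2*(6 - 18*b) + c*(-144*b^2 + 63*b - 5) - 11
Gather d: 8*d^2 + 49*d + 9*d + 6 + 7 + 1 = 8*d^2 + 58*d + 14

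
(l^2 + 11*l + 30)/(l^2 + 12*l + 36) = (l + 5)/(l + 6)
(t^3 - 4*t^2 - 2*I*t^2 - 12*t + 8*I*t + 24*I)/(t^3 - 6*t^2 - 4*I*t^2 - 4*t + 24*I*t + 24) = (t + 2)/(t - 2*I)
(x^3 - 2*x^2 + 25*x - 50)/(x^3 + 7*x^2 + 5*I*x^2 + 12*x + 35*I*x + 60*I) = (x^2 - x*(2 + 5*I) + 10*I)/(x^2 + 7*x + 12)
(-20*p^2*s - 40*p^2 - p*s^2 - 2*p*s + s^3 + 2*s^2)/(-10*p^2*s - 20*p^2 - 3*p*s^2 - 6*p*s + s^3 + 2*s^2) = (4*p + s)/(2*p + s)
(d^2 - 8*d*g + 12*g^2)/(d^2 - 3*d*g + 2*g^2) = (d - 6*g)/(d - g)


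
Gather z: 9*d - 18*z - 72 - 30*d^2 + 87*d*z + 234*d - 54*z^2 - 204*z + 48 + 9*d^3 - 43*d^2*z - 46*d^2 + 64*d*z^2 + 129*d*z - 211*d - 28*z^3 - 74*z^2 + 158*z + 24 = 9*d^3 - 76*d^2 + 32*d - 28*z^3 + z^2*(64*d - 128) + z*(-43*d^2 + 216*d - 64)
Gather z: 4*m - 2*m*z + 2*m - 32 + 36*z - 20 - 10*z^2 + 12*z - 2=6*m - 10*z^2 + z*(48 - 2*m) - 54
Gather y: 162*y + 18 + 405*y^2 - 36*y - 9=405*y^2 + 126*y + 9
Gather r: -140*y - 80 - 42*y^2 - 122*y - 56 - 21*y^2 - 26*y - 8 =-63*y^2 - 288*y - 144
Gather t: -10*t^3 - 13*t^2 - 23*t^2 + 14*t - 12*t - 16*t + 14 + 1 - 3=-10*t^3 - 36*t^2 - 14*t + 12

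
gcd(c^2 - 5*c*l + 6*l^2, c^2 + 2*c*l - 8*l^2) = c - 2*l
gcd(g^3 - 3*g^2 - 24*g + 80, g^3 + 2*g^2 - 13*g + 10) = g + 5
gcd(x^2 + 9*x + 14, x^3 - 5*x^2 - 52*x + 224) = x + 7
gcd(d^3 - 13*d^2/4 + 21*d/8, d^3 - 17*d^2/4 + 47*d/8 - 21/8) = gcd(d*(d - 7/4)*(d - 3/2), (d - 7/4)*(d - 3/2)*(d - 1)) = d^2 - 13*d/4 + 21/8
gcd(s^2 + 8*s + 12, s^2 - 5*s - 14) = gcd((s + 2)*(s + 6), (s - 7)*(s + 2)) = s + 2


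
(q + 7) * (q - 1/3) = q^2 + 20*q/3 - 7/3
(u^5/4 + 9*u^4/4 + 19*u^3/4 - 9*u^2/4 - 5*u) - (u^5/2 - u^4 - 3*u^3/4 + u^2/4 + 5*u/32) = -u^5/4 + 13*u^4/4 + 11*u^3/2 - 5*u^2/2 - 165*u/32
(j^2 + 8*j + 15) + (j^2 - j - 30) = 2*j^2 + 7*j - 15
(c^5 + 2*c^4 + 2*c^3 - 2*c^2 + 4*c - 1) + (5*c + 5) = c^5 + 2*c^4 + 2*c^3 - 2*c^2 + 9*c + 4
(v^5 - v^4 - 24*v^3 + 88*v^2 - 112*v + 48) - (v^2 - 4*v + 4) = v^5 - v^4 - 24*v^3 + 87*v^2 - 108*v + 44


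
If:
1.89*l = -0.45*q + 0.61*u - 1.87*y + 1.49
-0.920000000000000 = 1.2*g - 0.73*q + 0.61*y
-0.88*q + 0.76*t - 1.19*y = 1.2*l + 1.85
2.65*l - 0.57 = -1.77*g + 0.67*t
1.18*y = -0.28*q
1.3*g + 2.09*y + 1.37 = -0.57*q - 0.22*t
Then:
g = -1.96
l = 3.02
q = -1.64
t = 5.91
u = 6.90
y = 0.39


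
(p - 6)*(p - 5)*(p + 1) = p^3 - 10*p^2 + 19*p + 30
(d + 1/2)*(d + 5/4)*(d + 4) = d^3 + 23*d^2/4 + 61*d/8 + 5/2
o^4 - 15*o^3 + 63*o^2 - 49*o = o*(o - 7)^2*(o - 1)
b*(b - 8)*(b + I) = b^3 - 8*b^2 + I*b^2 - 8*I*b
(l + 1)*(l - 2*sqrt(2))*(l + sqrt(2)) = l^3 - sqrt(2)*l^2 + l^2 - 4*l - sqrt(2)*l - 4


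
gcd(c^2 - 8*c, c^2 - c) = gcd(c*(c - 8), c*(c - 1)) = c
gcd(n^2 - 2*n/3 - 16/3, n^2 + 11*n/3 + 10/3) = n + 2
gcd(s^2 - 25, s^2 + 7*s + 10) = s + 5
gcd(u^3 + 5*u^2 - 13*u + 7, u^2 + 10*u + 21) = u + 7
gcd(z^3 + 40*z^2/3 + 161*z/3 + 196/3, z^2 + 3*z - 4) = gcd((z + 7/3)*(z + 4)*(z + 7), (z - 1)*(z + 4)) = z + 4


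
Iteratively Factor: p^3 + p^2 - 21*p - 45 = (p + 3)*(p^2 - 2*p - 15) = (p + 3)^2*(p - 5)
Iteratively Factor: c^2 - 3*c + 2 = (c - 2)*(c - 1)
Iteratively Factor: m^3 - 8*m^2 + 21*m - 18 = (m - 3)*(m^2 - 5*m + 6) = (m - 3)^2*(m - 2)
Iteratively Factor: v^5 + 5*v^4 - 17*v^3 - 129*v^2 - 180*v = (v + 3)*(v^4 + 2*v^3 - 23*v^2 - 60*v) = v*(v + 3)*(v^3 + 2*v^2 - 23*v - 60) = v*(v - 5)*(v + 3)*(v^2 + 7*v + 12) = v*(v - 5)*(v + 3)^2*(v + 4)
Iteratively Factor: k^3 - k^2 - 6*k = (k + 2)*(k^2 - 3*k) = (k - 3)*(k + 2)*(k)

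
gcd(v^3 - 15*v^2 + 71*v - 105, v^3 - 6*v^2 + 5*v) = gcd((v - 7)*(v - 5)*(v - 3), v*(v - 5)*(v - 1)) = v - 5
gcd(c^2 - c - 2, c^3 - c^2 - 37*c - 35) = c + 1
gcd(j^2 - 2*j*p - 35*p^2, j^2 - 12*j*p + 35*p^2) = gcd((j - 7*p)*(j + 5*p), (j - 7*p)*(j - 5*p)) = -j + 7*p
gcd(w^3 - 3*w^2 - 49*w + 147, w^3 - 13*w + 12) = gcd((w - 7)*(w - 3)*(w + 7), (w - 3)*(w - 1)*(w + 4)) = w - 3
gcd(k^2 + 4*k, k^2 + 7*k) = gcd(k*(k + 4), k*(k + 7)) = k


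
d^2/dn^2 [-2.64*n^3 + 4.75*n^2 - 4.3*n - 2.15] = 9.5 - 15.84*n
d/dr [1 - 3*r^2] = -6*r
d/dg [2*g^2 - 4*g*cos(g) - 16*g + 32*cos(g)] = 4*g*sin(g) + 4*g - 32*sin(g) - 4*cos(g) - 16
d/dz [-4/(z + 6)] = 4/(z + 6)^2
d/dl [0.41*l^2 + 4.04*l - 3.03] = 0.82*l + 4.04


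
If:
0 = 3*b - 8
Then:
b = 8/3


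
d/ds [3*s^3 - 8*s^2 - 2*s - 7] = 9*s^2 - 16*s - 2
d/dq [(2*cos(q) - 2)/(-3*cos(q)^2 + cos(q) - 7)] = 6*(sin(q)^2 + 2*cos(q) + 1)*sin(q)/(3*sin(q)^2 + cos(q) - 10)^2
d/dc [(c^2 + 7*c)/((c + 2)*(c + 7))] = 2/(c^2 + 4*c + 4)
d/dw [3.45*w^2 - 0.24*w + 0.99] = 6.9*w - 0.24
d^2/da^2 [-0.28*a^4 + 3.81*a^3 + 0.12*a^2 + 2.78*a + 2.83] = -3.36*a^2 + 22.86*a + 0.24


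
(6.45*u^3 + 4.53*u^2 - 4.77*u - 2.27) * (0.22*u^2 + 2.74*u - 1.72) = 1.419*u^5 + 18.6696*u^4 + 0.268800000000003*u^3 - 21.3608*u^2 + 1.9846*u + 3.9044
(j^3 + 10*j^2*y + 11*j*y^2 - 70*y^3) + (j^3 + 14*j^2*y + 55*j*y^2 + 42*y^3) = 2*j^3 + 24*j^2*y + 66*j*y^2 - 28*y^3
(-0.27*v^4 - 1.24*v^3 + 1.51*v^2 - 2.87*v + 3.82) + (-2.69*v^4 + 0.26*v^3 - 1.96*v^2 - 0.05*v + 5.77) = -2.96*v^4 - 0.98*v^3 - 0.45*v^2 - 2.92*v + 9.59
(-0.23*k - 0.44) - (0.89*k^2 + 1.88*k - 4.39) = -0.89*k^2 - 2.11*k + 3.95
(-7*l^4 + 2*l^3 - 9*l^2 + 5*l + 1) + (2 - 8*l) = -7*l^4 + 2*l^3 - 9*l^2 - 3*l + 3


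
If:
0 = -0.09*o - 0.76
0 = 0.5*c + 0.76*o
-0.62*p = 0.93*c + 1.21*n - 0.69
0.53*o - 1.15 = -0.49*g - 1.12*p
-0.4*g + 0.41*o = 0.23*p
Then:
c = 12.84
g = -15.42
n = -15.33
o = -8.44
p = 11.77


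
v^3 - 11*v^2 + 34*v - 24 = (v - 6)*(v - 4)*(v - 1)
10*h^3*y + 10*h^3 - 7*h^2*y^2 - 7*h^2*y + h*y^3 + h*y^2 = (-5*h + y)*(-2*h + y)*(h*y + h)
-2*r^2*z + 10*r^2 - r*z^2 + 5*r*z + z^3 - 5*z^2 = (-2*r + z)*(r + z)*(z - 5)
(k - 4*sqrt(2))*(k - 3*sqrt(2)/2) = k^2 - 11*sqrt(2)*k/2 + 12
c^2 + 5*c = c*(c + 5)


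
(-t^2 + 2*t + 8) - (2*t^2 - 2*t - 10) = -3*t^2 + 4*t + 18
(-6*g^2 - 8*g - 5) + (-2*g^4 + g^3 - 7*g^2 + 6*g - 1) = -2*g^4 + g^3 - 13*g^2 - 2*g - 6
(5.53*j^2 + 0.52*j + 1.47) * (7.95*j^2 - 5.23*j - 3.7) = 43.9635*j^4 - 24.7879*j^3 - 11.4941*j^2 - 9.6121*j - 5.439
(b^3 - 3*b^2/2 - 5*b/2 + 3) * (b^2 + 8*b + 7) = b^5 + 13*b^4/2 - 15*b^3/2 - 55*b^2/2 + 13*b/2 + 21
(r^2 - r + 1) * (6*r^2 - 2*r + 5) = 6*r^4 - 8*r^3 + 13*r^2 - 7*r + 5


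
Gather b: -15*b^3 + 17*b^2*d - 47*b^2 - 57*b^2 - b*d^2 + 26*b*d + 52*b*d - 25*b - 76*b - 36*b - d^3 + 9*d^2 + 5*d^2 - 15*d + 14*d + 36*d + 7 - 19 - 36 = -15*b^3 + b^2*(17*d - 104) + b*(-d^2 + 78*d - 137) - d^3 + 14*d^2 + 35*d - 48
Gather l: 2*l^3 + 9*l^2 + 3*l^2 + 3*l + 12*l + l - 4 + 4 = 2*l^3 + 12*l^2 + 16*l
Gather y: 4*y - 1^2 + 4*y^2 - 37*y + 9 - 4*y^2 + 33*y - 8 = 0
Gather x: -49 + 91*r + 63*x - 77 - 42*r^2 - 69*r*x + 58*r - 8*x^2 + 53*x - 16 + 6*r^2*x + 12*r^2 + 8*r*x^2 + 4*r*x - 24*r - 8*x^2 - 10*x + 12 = -30*r^2 + 125*r + x^2*(8*r - 16) + x*(6*r^2 - 65*r + 106) - 130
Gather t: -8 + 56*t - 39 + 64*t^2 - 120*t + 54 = 64*t^2 - 64*t + 7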